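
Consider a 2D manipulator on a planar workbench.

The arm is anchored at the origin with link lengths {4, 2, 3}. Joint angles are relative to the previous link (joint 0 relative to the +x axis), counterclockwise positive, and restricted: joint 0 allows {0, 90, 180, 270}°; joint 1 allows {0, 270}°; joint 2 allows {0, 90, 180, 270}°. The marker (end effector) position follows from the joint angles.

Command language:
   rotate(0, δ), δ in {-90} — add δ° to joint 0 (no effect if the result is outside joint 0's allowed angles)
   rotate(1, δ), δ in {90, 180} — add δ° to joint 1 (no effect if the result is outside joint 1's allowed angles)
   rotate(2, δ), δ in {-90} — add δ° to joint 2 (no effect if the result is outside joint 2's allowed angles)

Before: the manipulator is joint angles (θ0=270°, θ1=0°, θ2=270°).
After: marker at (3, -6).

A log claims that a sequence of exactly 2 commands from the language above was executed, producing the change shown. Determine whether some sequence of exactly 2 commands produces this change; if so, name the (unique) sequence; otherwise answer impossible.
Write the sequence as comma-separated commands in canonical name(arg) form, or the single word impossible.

begin: joint angles (θ0=270°, θ1=0°, θ2=270°)
1. rotate(2, -90) → joint angles (θ0=270°, θ1=0°, θ2=180°)
2. rotate(2, -90) → joint angles (θ0=270°, θ1=0°, θ2=90°)
no other 2-command option fits: unique.

rotate(2, -90), rotate(2, -90)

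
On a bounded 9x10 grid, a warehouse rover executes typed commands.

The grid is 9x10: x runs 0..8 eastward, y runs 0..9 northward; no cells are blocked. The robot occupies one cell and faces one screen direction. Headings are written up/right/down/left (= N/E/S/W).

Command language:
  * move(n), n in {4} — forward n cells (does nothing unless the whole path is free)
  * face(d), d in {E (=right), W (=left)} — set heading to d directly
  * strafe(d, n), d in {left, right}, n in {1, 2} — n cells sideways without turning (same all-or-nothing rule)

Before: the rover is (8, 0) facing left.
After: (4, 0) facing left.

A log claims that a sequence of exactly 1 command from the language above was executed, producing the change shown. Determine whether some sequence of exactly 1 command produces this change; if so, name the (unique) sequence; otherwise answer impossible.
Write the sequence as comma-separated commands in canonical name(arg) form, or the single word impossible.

key: heading stays W — the single command does not turn
begin: (8, 0) facing left
[1] after move(4): (4, 0) facing left
all 7 alternatives checked — unique.

move(4)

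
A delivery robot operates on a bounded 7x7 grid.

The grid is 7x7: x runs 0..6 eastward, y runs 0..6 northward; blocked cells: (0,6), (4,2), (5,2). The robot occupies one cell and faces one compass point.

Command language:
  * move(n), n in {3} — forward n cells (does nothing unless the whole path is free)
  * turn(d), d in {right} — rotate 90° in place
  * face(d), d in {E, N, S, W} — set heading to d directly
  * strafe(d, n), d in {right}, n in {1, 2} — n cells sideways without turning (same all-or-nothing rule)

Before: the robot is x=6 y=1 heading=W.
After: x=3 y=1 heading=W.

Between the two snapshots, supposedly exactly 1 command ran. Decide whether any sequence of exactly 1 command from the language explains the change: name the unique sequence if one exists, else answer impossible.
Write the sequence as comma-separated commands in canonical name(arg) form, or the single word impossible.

move(3)

key: still facing W — the one step turns nothing
t0: x=6 y=1 heading=W
step 1 (move(3)): x=3 y=1 heading=W
uniquely the one of 8 1-step routes that fits.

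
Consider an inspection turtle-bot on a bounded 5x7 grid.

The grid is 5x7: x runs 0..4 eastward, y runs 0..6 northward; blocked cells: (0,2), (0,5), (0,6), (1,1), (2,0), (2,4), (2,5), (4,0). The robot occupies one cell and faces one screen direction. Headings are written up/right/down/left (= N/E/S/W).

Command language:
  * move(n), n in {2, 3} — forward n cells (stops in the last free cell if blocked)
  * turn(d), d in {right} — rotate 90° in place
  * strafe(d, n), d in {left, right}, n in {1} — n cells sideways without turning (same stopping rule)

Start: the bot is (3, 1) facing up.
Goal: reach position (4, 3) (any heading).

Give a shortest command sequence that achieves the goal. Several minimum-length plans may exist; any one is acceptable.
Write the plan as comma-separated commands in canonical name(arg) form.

t0: (3, 1) facing up
1. move(2) → (3, 3) facing up
2. strafe(right, 1) → (4, 3) facing up
shorter routes all fall short; 2 is best.

move(2), strafe(right, 1)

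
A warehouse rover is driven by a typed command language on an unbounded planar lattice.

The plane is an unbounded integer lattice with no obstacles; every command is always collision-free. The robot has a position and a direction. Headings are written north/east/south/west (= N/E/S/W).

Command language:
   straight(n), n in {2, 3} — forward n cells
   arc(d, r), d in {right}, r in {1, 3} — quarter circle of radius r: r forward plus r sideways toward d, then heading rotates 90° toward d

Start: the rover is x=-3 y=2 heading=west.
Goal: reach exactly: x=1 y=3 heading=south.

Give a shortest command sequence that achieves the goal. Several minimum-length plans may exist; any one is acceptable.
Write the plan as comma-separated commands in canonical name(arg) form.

arc(right, 1), arc(right, 1), straight(3), arc(right, 1)

from: x=-3 y=2 heading=west
[1] after arc(right, 1): x=-4 y=3 heading=north
[2] after arc(right, 1): x=-3 y=4 heading=east
[3] after straight(3): x=0 y=4 heading=east
[4] after arc(right, 1): x=1 y=3 heading=south
shorter routes all fall short; 4 is best.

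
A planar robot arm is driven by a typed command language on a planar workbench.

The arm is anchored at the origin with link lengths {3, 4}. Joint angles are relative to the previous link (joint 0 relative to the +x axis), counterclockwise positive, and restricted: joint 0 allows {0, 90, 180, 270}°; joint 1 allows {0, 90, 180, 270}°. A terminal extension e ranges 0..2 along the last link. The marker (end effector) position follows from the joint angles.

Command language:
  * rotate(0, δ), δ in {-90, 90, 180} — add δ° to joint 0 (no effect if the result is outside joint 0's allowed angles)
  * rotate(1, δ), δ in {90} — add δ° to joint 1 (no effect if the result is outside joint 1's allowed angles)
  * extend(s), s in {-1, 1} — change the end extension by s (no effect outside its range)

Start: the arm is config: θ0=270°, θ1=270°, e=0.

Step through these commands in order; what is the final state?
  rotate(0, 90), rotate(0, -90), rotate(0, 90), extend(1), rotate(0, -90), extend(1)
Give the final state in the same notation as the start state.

config: θ0=270°, θ1=270°, e=2

start: config: θ0=270°, θ1=270°, e=0
[1] after rotate(0, 90): config: θ0=0°, θ1=270°, e=0
[2] after rotate(0, -90): config: θ0=270°, θ1=270°, e=0
[3] after rotate(0, 90): config: θ0=0°, θ1=270°, e=0
[4] after extend(1): config: θ0=0°, θ1=270°, e=1
[5] after rotate(0, -90): config: θ0=270°, θ1=270°, e=1
[6] after extend(1): config: θ0=270°, θ1=270°, e=2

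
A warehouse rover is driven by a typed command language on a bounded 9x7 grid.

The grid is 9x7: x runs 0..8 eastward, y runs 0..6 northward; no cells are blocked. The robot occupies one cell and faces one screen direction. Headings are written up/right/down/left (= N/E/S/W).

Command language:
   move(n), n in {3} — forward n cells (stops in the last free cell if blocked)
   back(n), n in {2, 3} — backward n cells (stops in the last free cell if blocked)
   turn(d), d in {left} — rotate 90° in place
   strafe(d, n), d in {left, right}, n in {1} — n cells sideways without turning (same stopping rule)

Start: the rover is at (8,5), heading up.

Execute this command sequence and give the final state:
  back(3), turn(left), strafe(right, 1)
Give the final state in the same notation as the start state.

begin: at (8,5), heading up
t=1 back(3) ⇒ at (8,2), heading up
t=2 turn(left) ⇒ at (8,2), heading left
t=3 strafe(right, 1) ⇒ at (8,3), heading left

at (8,3), heading left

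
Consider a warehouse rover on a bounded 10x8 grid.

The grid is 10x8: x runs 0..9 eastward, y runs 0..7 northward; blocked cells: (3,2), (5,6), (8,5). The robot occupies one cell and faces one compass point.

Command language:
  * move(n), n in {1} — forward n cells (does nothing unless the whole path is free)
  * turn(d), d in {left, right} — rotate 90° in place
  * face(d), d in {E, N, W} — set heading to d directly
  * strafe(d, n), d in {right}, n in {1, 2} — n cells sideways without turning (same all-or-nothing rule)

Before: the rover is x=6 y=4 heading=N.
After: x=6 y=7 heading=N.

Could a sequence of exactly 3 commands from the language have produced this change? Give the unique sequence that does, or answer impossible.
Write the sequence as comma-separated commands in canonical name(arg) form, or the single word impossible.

key: still facing N at the end — nothing in the sequence rotates
from: x=6 y=4 heading=N
step 1 (move(1)): x=6 y=5 heading=N
step 2 (move(1)): x=6 y=6 heading=N
step 3 (move(1)): x=6 y=7 heading=N
uniquely the one of 512 3-step routes that fits.

move(1), move(1), move(1)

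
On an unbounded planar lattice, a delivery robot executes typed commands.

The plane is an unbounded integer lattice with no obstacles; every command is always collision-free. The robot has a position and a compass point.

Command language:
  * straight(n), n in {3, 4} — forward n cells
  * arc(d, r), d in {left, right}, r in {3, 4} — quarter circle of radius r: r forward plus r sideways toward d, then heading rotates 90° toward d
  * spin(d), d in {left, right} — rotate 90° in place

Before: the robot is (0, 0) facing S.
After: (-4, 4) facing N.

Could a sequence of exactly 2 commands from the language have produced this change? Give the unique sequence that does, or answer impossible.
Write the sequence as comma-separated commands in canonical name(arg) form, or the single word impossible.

spin(right), arc(right, 4)

key: running arc(right, 4) before spin(right) would end elsewhere — order is forced
t0: (0, 0) facing S
t=1 spin(right) ⇒ (0, 0) facing W
t=2 arc(right, 4) ⇒ (-4, 4) facing N
all 64 alternatives checked — unique.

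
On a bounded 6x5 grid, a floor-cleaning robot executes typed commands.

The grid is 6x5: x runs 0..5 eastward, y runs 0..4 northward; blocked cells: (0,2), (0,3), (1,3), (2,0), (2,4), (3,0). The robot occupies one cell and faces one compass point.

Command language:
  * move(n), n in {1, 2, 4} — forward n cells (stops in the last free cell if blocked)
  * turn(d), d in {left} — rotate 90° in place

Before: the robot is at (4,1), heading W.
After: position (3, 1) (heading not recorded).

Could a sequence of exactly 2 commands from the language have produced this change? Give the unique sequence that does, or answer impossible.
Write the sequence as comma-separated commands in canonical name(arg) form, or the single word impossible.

move(1), turn(left)

key: order matters: swapping move(1) and turn(left) lands elsewhere
from: at (4,1), heading W
1. move(1) → at (3,1), heading W
2. turn(left) → at (3,1), heading S
no other 2-command option fits: unique.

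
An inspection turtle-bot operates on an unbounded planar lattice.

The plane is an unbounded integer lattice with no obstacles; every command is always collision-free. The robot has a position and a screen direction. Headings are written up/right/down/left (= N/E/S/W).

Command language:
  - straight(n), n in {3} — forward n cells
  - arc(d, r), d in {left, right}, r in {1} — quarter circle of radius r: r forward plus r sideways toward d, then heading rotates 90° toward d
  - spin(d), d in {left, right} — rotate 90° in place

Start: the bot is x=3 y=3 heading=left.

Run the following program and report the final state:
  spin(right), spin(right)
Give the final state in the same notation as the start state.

start: x=3 y=3 heading=left
[1] after spin(right): x=3 y=3 heading=up
[2] after spin(right): x=3 y=3 heading=right

x=3 y=3 heading=right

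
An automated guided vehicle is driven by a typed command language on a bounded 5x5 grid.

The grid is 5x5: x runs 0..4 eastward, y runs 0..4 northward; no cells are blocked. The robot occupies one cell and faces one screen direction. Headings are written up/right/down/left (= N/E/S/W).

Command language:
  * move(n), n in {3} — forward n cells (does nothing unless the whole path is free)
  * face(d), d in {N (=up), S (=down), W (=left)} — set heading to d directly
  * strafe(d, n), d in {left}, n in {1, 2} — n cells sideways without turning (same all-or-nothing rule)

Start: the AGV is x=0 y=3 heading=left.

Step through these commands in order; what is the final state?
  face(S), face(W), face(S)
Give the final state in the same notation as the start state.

x=0 y=3 heading=down

from: x=0 y=3 heading=left
1. face(S) → x=0 y=3 heading=down
2. face(W) → x=0 y=3 heading=left
3. face(S) → x=0 y=3 heading=down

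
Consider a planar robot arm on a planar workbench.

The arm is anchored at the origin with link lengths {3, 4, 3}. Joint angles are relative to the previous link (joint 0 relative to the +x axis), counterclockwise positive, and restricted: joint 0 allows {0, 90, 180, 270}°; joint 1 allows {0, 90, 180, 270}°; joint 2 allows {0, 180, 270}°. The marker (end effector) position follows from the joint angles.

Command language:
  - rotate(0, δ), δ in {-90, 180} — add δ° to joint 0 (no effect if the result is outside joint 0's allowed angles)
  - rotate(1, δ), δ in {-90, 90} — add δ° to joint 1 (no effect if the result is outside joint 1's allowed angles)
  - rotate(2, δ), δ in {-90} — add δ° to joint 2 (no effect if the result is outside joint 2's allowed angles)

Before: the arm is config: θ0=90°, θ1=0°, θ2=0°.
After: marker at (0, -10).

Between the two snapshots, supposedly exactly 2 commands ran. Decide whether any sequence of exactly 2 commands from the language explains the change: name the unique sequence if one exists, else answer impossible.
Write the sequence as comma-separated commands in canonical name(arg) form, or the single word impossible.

rotate(0, -90), rotate(0, -90)

start: config: θ0=90°, θ1=0°, θ2=0°
step 1 (rotate(0, -90)): config: θ0=0°, θ1=0°, θ2=0°
step 2 (rotate(0, -90)): config: θ0=270°, θ1=0°, θ2=0°
all 25 alternatives checked — unique.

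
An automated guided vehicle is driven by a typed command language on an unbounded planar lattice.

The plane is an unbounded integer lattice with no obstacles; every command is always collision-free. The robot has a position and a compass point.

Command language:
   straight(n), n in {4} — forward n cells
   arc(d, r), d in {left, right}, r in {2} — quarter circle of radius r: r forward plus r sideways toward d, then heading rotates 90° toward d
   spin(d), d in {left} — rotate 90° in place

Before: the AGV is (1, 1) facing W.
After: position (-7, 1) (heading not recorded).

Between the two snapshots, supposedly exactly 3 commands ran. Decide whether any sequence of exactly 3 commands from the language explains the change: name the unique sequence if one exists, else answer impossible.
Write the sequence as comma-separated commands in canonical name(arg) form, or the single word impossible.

straight(4), straight(4), spin(left)

key: running spin(left) before straight(4) would end elsewhere — order is forced
initial: (1, 1) facing W
1. straight(4) → (-3, 1) facing W
2. straight(4) → (-7, 1) facing W
3. spin(left) → (-7, 1) facing S
uniquely the one of 64 3-step routes that fits.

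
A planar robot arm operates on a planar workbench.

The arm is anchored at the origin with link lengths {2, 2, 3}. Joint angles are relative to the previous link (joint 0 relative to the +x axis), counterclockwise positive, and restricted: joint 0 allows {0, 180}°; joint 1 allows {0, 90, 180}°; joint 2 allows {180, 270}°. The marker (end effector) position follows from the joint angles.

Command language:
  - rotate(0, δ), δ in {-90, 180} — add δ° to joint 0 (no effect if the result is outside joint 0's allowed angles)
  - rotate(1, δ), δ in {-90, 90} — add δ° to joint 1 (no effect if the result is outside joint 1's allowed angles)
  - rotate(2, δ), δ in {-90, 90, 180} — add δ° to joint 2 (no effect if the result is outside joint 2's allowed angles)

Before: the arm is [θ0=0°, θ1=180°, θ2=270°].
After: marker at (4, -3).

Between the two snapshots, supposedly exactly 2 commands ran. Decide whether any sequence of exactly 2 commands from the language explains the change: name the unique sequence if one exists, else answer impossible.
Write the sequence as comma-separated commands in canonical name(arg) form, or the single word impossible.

rotate(1, -90), rotate(1, -90)

initial: [θ0=0°, θ1=180°, θ2=270°]
[1] after rotate(1, -90): [θ0=0°, θ1=90°, θ2=270°]
[2] after rotate(1, -90): [θ0=0°, θ1=0°, θ2=270°]
uniquely the one of 49 2-step routes that fits.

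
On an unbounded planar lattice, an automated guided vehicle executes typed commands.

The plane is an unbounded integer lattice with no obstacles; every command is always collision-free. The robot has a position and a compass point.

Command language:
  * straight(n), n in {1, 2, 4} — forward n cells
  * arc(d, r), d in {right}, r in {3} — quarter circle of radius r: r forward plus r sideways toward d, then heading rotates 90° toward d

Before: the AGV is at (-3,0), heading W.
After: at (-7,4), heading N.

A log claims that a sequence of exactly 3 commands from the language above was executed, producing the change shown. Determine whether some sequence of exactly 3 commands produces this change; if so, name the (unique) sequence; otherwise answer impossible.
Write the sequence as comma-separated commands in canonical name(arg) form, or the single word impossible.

straight(1), arc(right, 3), straight(1)

key: cell and facing (now N) both changed — the 3 commands mix motion and turning
start: at (-3,0), heading W
t=1 straight(1) ⇒ at (-4,0), heading W
t=2 arc(right, 3) ⇒ at (-7,3), heading N
t=3 straight(1) ⇒ at (-7,4), heading N
uniquely the one of 64 3-step routes that fits.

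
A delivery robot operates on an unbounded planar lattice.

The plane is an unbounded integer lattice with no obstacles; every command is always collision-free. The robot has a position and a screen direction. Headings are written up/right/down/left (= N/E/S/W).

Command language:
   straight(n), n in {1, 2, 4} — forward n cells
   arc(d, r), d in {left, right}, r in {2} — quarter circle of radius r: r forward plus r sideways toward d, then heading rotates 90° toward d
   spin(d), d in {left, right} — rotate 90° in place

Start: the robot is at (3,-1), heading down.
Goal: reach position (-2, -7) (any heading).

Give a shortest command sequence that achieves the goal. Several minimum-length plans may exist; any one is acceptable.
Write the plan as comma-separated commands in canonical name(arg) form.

straight(4), arc(right, 2), straight(2), straight(1)

t0: at (3,-1), heading down
1. straight(4) → at (3,-5), heading down
2. arc(right, 2) → at (1,-7), heading left
3. straight(2) → at (-1,-7), heading left
4. straight(1) → at (-2,-7), heading left
no 3-step plan works, so 4 is optimal.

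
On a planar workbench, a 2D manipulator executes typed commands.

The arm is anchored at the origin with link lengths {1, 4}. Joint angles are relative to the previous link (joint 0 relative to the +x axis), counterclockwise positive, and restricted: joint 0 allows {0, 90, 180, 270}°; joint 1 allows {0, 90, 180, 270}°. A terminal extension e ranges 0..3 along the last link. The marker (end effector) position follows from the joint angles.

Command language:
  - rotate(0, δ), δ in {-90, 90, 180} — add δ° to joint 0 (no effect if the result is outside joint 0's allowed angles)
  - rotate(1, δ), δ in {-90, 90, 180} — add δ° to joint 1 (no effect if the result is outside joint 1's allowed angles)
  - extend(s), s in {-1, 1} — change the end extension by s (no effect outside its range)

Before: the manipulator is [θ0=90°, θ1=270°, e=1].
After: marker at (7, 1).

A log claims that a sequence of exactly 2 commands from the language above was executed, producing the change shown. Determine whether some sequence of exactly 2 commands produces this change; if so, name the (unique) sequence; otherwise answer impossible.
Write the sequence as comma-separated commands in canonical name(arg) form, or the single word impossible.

extend(1), extend(1)

initial: [θ0=90°, θ1=270°, e=1]
[1] after extend(1): [θ0=90°, θ1=270°, e=2]
[2] after extend(1): [θ0=90°, θ1=270°, e=3]
no other 2-command option fits: unique.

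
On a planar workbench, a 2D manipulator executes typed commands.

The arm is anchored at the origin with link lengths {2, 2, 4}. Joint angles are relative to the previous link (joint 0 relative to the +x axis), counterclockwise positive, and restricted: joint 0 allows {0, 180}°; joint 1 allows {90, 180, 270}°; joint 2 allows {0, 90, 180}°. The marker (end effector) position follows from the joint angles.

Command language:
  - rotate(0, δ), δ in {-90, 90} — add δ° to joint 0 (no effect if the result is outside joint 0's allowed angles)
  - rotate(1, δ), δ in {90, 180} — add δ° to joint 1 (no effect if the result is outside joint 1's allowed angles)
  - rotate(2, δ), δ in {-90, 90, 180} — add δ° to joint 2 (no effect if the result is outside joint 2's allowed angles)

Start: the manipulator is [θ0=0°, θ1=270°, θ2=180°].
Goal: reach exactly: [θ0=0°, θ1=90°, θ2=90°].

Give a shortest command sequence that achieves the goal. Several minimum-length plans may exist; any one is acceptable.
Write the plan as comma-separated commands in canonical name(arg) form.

t0: [θ0=0°, θ1=270°, θ2=180°]
t=1 rotate(2, -90) ⇒ [θ0=0°, θ1=270°, θ2=90°]
t=2 rotate(1, 180) ⇒ [θ0=0°, θ1=90°, θ2=90°]
no 1-step plan works, so 2 is optimal.

rotate(2, -90), rotate(1, 180)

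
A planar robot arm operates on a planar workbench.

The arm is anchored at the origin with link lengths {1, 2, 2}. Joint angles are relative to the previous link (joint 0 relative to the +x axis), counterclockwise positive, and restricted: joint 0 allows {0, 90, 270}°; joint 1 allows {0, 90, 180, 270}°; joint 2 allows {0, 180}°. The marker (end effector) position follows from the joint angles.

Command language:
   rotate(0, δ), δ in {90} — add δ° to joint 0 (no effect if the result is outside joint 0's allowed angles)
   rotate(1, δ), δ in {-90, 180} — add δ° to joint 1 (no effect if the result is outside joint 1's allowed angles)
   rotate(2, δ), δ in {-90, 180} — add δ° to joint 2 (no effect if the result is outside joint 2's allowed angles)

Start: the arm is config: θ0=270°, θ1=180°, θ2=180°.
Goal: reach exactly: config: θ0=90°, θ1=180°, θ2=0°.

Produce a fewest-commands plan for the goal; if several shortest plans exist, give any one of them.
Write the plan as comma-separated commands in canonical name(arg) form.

t0: config: θ0=270°, θ1=180°, θ2=180°
[1] after rotate(2, 180): config: θ0=270°, θ1=180°, θ2=0°
[2] after rotate(0, 90): config: θ0=0°, θ1=180°, θ2=0°
[3] after rotate(0, 90): config: θ0=90°, θ1=180°, θ2=0°
shorter routes all fall short; 3 is best.

rotate(2, 180), rotate(0, 90), rotate(0, 90)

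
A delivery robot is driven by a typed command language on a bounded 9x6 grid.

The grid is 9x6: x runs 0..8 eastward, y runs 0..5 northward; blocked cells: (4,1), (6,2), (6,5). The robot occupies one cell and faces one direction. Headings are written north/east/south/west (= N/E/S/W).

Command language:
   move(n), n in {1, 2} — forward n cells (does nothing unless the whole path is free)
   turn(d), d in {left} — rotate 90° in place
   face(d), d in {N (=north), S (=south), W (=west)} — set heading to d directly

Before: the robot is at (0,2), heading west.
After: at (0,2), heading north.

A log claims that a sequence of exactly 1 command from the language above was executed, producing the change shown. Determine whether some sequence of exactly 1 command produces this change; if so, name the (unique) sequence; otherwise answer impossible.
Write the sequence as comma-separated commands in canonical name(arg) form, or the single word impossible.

key: parked at (0,2) the whole time — nothing moves the robot
t0: at (0,2), heading west
1. face(N) → at (0,2), heading north
uniquely the one of 6 1-step routes that fits.

face(N)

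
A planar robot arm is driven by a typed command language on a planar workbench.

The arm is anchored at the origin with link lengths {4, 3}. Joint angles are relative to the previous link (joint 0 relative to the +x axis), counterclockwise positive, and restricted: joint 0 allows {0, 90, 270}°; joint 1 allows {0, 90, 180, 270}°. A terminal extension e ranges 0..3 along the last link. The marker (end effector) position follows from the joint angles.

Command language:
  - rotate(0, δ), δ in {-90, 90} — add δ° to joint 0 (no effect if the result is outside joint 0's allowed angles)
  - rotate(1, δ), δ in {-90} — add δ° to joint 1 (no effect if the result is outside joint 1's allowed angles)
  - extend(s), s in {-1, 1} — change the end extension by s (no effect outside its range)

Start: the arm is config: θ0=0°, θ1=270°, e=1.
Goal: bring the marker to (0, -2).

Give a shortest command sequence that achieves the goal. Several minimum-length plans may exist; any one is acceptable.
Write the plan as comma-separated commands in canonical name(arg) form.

extend(1), extend(1), rotate(0, 90), rotate(1, -90)

start: config: θ0=0°, θ1=270°, e=1
step 1 (extend(1)): config: θ0=0°, θ1=270°, e=2
step 2 (extend(1)): config: θ0=0°, θ1=270°, e=3
step 3 (rotate(0, 90)): config: θ0=90°, θ1=270°, e=3
step 4 (rotate(1, -90)): config: θ0=90°, θ1=180°, e=3
nothing shorter than 4 reaches the goal.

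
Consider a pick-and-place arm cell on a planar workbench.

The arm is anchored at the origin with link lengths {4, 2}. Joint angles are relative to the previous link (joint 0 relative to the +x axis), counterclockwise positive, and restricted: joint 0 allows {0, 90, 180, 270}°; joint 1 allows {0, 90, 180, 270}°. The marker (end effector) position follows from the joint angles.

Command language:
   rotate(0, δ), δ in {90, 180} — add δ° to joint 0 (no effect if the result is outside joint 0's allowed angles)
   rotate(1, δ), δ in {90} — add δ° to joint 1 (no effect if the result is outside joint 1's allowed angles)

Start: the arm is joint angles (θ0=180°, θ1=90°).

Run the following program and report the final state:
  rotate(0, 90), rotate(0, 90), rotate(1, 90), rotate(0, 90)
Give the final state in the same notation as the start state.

joint angles (θ0=90°, θ1=180°)

begin: joint angles (θ0=180°, θ1=90°)
1. rotate(0, 90) → joint angles (θ0=270°, θ1=90°)
2. rotate(0, 90) → joint angles (θ0=0°, θ1=90°)
3. rotate(1, 90) → joint angles (θ0=0°, θ1=180°)
4. rotate(0, 90) → joint angles (θ0=90°, θ1=180°)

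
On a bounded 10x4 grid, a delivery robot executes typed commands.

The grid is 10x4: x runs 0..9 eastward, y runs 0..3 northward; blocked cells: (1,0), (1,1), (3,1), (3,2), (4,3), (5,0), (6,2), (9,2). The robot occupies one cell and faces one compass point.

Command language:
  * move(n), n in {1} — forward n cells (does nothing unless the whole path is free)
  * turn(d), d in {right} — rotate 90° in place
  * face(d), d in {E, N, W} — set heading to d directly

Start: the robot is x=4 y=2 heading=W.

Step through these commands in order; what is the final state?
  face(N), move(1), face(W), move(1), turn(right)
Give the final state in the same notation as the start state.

x=4 y=2 heading=N

start: x=4 y=2 heading=W
[1] after face(N): x=4 y=2 heading=N
[2] after move(1): x=4 y=2 heading=N
[3] after face(W): x=4 y=2 heading=W
[4] after move(1): x=4 y=2 heading=W
[5] after turn(right): x=4 y=2 heading=N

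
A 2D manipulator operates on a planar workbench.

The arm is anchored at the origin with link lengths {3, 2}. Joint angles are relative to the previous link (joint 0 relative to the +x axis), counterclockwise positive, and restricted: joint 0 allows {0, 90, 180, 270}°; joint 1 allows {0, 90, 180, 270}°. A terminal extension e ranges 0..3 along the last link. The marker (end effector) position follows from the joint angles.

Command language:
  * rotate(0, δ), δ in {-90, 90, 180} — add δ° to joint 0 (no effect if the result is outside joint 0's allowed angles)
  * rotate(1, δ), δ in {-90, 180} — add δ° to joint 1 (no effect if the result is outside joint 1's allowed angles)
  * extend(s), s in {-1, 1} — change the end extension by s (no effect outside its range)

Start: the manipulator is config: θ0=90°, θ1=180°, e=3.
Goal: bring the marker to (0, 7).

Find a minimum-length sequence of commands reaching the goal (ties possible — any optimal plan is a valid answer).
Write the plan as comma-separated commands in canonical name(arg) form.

extend(-1), rotate(1, 180)

begin: config: θ0=90°, θ1=180°, e=3
1. extend(-1) → config: θ0=90°, θ1=180°, e=2
2. rotate(1, 180) → config: θ0=90°, θ1=0°, e=2
minimal: 2 command(s), checked below 2.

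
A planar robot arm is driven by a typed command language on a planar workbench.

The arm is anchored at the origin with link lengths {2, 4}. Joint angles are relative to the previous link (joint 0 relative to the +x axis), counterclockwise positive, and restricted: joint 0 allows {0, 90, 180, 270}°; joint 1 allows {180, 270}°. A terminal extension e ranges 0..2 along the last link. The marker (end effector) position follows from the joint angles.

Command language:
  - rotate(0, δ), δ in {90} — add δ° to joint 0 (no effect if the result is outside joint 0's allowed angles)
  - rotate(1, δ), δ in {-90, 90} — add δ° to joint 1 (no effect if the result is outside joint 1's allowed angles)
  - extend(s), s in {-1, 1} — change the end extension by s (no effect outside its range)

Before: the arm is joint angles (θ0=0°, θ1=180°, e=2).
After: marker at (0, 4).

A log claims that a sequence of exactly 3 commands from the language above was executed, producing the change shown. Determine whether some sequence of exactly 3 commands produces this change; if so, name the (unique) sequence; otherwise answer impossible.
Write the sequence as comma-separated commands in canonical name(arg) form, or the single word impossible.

rotate(0, 90), rotate(0, 90), rotate(0, 90)

start: joint angles (θ0=0°, θ1=180°, e=2)
1. rotate(0, 90) → joint angles (θ0=90°, θ1=180°, e=2)
2. rotate(0, 90) → joint angles (θ0=180°, θ1=180°, e=2)
3. rotate(0, 90) → joint angles (θ0=270°, θ1=180°, e=2)
no other 3-command option fits: unique.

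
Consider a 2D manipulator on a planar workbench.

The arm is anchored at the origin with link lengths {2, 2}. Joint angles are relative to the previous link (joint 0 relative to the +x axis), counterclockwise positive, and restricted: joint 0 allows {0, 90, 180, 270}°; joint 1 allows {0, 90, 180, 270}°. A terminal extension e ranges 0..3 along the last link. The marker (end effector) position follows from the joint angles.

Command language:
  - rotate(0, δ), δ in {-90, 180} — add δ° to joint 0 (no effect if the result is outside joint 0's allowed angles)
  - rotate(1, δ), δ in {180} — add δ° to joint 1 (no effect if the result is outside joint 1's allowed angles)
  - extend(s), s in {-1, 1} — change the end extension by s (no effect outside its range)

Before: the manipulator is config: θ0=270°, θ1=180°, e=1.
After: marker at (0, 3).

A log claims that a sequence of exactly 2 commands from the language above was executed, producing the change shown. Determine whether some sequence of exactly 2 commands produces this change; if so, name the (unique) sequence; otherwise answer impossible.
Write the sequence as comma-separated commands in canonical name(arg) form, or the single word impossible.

start: config: θ0=270°, θ1=180°, e=1
1. extend(1) → config: θ0=270°, θ1=180°, e=2
2. extend(1) → config: θ0=270°, θ1=180°, e=3
all 25 alternatives checked — unique.

extend(1), extend(1)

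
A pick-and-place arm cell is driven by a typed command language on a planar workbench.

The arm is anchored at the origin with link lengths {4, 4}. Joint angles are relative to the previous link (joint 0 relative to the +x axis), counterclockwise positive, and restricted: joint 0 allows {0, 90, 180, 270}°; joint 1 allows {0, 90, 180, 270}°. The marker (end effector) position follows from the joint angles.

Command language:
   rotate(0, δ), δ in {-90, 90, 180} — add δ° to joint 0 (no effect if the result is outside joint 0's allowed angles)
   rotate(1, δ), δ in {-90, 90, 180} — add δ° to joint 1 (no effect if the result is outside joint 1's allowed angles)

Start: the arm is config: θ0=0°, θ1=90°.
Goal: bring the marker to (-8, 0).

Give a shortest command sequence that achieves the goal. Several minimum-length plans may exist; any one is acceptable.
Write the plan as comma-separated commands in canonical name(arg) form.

begin: config: θ0=0°, θ1=90°
t=1 rotate(0, 180) ⇒ config: θ0=180°, θ1=90°
t=2 rotate(1, -90) ⇒ config: θ0=180°, θ1=0°
minimal: 2 command(s), checked below 2.

rotate(0, 180), rotate(1, -90)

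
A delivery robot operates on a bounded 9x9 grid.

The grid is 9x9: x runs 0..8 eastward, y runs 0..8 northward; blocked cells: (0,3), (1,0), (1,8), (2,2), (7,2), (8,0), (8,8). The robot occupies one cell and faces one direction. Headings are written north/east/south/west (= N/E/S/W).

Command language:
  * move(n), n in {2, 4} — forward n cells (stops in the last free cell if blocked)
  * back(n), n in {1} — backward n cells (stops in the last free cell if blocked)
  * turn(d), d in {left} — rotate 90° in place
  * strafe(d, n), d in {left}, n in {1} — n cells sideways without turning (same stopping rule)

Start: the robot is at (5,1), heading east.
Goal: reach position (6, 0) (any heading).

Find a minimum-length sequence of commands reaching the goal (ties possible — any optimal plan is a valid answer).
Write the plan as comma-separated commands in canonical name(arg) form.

turn(left), turn(left), back(1), strafe(left, 1)

t0: at (5,1), heading east
t=1 turn(left) ⇒ at (5,1), heading north
t=2 turn(left) ⇒ at (5,1), heading west
t=3 back(1) ⇒ at (6,1), heading west
t=4 strafe(left, 1) ⇒ at (6,0), heading west
no 3-step plan works, so 4 is optimal.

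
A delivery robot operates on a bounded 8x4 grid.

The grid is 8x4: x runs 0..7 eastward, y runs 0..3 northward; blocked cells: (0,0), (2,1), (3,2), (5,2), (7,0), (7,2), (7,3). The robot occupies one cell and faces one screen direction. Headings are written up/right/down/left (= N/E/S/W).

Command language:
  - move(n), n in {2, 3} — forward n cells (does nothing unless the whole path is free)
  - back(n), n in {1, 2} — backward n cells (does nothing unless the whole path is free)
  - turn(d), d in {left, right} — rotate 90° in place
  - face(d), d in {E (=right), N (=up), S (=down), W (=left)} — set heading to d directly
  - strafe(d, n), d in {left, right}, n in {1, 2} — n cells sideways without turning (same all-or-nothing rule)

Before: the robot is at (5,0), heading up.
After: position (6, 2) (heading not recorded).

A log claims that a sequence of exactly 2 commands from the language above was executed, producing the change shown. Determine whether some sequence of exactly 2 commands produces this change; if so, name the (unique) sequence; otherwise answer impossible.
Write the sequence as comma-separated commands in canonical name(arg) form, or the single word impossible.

key: running move(2) before strafe(right, 1) would end elsewhere — order is forced
begin: at (5,0), heading up
step 1 (strafe(right, 1)): at (6,0), heading up
step 2 (move(2)): at (6,2), heading up
all 196 alternatives checked — unique.

strafe(right, 1), move(2)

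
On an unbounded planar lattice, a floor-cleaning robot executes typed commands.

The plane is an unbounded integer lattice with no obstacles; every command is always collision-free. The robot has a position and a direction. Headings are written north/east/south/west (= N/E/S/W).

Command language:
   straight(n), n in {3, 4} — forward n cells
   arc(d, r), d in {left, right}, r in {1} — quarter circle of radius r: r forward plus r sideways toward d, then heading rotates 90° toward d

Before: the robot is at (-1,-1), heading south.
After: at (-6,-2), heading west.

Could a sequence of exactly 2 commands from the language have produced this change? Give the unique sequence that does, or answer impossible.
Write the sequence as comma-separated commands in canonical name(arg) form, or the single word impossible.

arc(right, 1), straight(4)

key: running straight(4) before arc(right, 1) would end elsewhere — order is forced
start: at (-1,-1), heading south
[1] after arc(right, 1): at (-2,-2), heading west
[2] after straight(4): at (-6,-2), heading west
no rival 2-sequence matches.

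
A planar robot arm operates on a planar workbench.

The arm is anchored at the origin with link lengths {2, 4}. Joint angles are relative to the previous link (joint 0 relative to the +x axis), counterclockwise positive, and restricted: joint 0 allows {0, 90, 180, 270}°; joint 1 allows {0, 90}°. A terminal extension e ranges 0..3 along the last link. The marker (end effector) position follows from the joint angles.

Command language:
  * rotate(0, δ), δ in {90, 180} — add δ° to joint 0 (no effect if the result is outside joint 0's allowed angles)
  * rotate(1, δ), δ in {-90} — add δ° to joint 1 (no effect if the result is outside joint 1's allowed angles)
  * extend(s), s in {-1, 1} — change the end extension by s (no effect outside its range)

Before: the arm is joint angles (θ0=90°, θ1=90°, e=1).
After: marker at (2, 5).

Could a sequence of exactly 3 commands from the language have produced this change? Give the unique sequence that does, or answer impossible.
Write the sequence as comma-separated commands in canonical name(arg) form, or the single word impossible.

rotate(0, 90), rotate(0, 90), rotate(0, 90)

initial: joint angles (θ0=90°, θ1=90°, e=1)
step 1 (rotate(0, 90)): joint angles (θ0=180°, θ1=90°, e=1)
step 2 (rotate(0, 90)): joint angles (θ0=270°, θ1=90°, e=1)
step 3 (rotate(0, 90)): joint angles (θ0=0°, θ1=90°, e=1)
no other 3-command option fits: unique.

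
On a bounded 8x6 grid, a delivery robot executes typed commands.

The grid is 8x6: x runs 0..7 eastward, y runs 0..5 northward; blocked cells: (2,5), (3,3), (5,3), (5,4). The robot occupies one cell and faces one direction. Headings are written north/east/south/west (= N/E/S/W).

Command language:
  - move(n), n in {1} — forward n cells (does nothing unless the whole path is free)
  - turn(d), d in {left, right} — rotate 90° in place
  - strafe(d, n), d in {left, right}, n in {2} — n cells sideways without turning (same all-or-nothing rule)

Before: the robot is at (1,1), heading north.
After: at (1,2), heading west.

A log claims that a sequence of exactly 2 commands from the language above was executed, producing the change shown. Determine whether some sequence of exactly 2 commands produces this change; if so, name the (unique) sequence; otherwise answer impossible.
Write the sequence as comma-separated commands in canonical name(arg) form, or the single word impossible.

key: cell and facing (now W) both changed — the 2 commands mix motion and turning
t0: at (1,1), heading north
step 1 (move(1)): at (1,2), heading north
step 2 (turn(left)): at (1,2), heading west
uniquely the one of 25 2-step routes that fits.

move(1), turn(left)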